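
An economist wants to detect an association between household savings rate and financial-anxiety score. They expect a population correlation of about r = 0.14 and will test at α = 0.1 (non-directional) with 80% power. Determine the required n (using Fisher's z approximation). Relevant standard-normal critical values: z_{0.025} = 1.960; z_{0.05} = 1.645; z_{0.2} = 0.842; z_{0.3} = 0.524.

Fisher's z: C = ½·ln((1+r)/(1−r)) = ½·ln(1.3256) = 0.1409.
n = ((z_{α/2} + z_β)/C)² + 3.
(1.645 + 0.842) / 0.1409 = 2.487 / 0.1409 = 17.651.
n = 17.651² + 3 = 311.55 + 3 = 314.6.
Round up.

n = 315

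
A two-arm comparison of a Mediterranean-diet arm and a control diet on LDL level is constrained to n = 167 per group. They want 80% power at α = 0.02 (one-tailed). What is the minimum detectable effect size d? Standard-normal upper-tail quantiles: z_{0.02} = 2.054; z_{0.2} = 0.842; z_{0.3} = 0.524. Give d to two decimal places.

For two independent groups of n = 167 each: d_min = (z_{α} + z_β)·√(2/n).
z-sum = 2.054 + 0.842 = 2.896.
d_min = 2.896 × √(2/167) = 2.896 × 0.1094 = 0.317.

d_min ≈ 0.32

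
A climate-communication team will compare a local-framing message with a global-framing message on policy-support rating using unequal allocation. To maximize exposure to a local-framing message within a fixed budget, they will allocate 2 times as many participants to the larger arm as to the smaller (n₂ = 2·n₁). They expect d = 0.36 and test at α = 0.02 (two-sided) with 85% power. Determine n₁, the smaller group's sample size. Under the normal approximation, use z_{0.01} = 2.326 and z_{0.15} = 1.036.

n₁ = 131

With allocation ratio k = n₂/n₁ = 2, Var(x̄₁−x̄₂) = σ²(1/n₁ + 1/(k·n₁)) = σ²·(k+1)/(k·n₁).
So n₁ = (1 + 1/k)·((z_{α/2} + z_β)/d)² = 1.500 × (3.362/0.36)².
n₁ = 1.500 × 87.21 = 130.8.
Round up: n₁ = 131, giving n₂ = 2 × 131 = 262.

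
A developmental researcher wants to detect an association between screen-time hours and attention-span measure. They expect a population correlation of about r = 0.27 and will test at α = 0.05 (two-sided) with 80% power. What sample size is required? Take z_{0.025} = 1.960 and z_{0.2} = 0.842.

Fisher's z: C = ½·ln((1+r)/(1−r)) = ½·ln(1.7397) = 0.2769.
n = ((z_{α/2} + z_β)/C)² + 3.
(1.960 + 0.842) / 0.2769 = 2.802 / 0.2769 = 10.119.
n = 10.119² + 3 = 102.40 + 3 = 105.4.
Round up.

n = 106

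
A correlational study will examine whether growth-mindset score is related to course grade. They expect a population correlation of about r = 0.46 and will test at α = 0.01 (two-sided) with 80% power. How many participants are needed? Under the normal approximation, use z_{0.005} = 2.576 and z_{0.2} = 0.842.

Fisher's z: C = ½·ln((1+r)/(1−r)) = ½·ln(2.7037) = 0.4973.
n = ((z_{α/2} + z_β)/C)² + 3.
(2.576 + 0.842) / 0.4973 = 3.418 / 0.4973 = 6.873.
n = 6.873² + 3 = 47.24 + 3 = 50.2.
Round up.

n = 51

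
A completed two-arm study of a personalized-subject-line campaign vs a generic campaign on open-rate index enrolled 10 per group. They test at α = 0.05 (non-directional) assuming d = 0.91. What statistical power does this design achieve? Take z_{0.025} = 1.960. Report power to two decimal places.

For two equal groups, power = Φ(d·√(n/2) − z_{α/2}).
d·√(n/2) = 0.91 × √(10/2) = 0.91 × 2.236 = 2.035.
z_β = 2.035 − 1.960 = 0.075.
Power = Φ(0.075) = 0.530.

power ≈ 0.53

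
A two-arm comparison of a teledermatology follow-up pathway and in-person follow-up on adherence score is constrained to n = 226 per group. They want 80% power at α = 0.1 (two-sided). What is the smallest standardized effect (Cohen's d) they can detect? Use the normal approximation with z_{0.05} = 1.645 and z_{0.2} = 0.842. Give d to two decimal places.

For two independent groups of n = 226 each: d_min = (z_{α/2} + z_β)·√(2/n).
z-sum = 1.645 + 0.842 = 2.487.
d_min = 2.487 × √(2/226) = 2.487 × 0.0941 = 0.234.

d_min ≈ 0.23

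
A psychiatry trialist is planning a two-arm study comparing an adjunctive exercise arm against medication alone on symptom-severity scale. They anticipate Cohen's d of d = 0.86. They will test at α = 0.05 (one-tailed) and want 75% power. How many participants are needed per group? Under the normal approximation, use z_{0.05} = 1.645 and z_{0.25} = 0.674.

n = 15 per group

For two independent groups with equal n: n = 2·((z_{α} + z_β) / d)².
z_{α} + z_β = 1.645 + 0.674 = 2.319.
n = 2 × (2.319 / 0.86)² = 2 × 2.697² = 2 × 7.27 = 14.5.
Round up to the next whole participant.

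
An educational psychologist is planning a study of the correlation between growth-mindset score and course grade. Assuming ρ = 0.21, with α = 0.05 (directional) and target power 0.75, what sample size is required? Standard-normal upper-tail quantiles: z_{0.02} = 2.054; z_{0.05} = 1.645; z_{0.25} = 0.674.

Fisher's z: C = ½·ln((1+r)/(1−r)) = ½·ln(1.5316) = 0.2132.
n = ((z_{α} + z_β)/C)² + 3.
(1.645 + 0.674) / 0.2132 = 2.319 / 0.2132 = 10.877.
n = 10.877² + 3 = 118.31 + 3 = 121.3.
Round up.

n = 122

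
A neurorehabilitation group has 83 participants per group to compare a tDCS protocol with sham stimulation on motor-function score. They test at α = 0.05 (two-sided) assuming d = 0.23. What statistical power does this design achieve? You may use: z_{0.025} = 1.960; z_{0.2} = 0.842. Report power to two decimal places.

For two equal groups, power = Φ(d·√(n/2) − z_{α/2}).
d·√(n/2) = 0.23 × √(83/2) = 0.23 × 6.442 = 1.482.
z_β = 1.482 − 1.960 = -0.478.
Power = Φ(-0.478) = 0.316.

power ≈ 0.32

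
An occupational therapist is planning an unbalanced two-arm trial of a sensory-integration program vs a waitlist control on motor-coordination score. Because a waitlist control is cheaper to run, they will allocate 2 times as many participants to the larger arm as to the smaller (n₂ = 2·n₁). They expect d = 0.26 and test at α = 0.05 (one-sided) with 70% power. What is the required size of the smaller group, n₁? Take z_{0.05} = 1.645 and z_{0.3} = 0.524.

n₁ = 105

With allocation ratio k = n₂/n₁ = 2, Var(x̄₁−x̄₂) = σ²(1/n₁ + 1/(k·n₁)) = σ²·(k+1)/(k·n₁).
So n₁ = (1 + 1/k)·((z_{α} + z_β)/d)² = 1.500 × (2.169/0.26)².
n₁ = 1.500 × 69.59 = 104.4.
Round up: n₁ = 105, giving n₂ = 2 × 105 = 210.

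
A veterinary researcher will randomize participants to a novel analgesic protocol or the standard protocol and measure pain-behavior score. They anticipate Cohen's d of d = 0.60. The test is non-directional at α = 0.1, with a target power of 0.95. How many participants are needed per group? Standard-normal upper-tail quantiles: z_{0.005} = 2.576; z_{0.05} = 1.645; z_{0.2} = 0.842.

For two independent groups with equal n: n = 2·((z_{α/2} + z_β) / d)².
z_{α/2} + z_β = 1.645 + 1.645 = 3.290.
n = 2 × (3.290 / 0.60)² = 2 × 5.483² = 2 × 30.07 = 60.1.
Round up to the next whole participant.

n = 61 per group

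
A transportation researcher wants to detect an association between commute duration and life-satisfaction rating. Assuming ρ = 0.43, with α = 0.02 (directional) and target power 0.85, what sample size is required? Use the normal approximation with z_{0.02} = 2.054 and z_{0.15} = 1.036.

n = 49

Fisher's z: C = ½·ln((1+r)/(1−r)) = ½·ln(2.5088) = 0.4599.
n = ((z_{α} + z_β)/C)² + 3.
(2.054 + 1.036) / 0.4599 = 3.090 / 0.4599 = 6.719.
n = 6.719² + 3 = 45.14 + 3 = 48.1.
Round up.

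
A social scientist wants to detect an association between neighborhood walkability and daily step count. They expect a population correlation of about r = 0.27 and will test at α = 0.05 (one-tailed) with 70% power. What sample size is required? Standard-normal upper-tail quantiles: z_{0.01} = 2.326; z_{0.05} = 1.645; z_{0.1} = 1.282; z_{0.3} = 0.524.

Fisher's z: C = ½·ln((1+r)/(1−r)) = ½·ln(1.7397) = 0.2769.
n = ((z_{α} + z_β)/C)² + 3.
(1.645 + 0.524) / 0.2769 = 2.169 / 0.2769 = 7.833.
n = 7.833² + 3 = 61.36 + 3 = 64.4.
Round up.

n = 65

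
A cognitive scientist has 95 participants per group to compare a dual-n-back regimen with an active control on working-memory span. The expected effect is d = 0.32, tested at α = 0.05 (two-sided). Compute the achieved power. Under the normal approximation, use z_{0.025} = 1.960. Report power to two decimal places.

power ≈ 0.60

For two equal groups, power = Φ(d·√(n/2) − z_{α/2}).
d·√(n/2) = 0.32 × √(95/2) = 0.32 × 6.892 = 2.205.
z_β = 2.205 − 1.960 = 0.245.
Power = Φ(0.245) = 0.597.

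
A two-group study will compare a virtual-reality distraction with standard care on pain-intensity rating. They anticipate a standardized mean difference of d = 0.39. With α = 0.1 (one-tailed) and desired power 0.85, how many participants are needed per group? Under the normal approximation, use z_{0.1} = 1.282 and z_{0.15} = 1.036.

n = 71 per group

For two independent groups with equal n: n = 2·((z_{α} + z_β) / d)².
z_{α} + z_β = 1.282 + 1.036 = 2.318.
n = 2 × (2.318 / 0.39)² = 2 × 5.944² = 2 × 35.33 = 70.7.
Round up to the next whole participant.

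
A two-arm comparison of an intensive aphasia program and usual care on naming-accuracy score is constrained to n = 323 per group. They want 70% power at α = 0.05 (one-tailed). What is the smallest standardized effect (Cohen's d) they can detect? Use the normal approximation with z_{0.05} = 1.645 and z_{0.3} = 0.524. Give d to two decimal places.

For two independent groups of n = 323 each: d_min = (z_{α} + z_β)·√(2/n).
z-sum = 1.645 + 0.524 = 2.169.
d_min = 2.169 × √(2/323) = 2.169 × 0.0787 = 0.171.

d_min ≈ 0.17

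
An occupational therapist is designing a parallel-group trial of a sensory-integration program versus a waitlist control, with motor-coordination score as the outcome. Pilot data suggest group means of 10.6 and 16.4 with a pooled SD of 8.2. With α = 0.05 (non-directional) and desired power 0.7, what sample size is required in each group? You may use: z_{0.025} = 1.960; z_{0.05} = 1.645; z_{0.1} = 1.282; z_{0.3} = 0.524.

Cohen's d = |M₁ − M₂| / SD_pooled = |10.6 − 16.4| / 8.2 = 5.8 / 8.2 = 0.707.
For two independent groups with equal n: n = 2·((z_{α/2} + z_β) / d)².
z_{α/2} + z_β = 1.960 + 0.524 = 2.484.
n = 2 × (2.484 / 0.707)² = 2 × 3.513² = 2 × 12.34 = 24.7.
Round up to the next whole participant.

n = 25 per group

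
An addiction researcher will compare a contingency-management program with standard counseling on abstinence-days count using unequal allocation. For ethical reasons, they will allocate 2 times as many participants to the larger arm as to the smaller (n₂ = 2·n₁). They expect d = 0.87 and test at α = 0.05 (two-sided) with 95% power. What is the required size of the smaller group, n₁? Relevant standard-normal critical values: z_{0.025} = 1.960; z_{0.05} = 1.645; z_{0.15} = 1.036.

With allocation ratio k = n₂/n₁ = 2, Var(x̄₁−x̄₂) = σ²(1/n₁ + 1/(k·n₁)) = σ²·(k+1)/(k·n₁).
So n₁ = (1 + 1/k)·((z_{α/2} + z_β)/d)² = 1.500 × (3.605/0.87)².
n₁ = 1.500 × 17.17 = 25.8.
Round up: n₁ = 26, giving n₂ = 2 × 26 = 52.

n₁ = 26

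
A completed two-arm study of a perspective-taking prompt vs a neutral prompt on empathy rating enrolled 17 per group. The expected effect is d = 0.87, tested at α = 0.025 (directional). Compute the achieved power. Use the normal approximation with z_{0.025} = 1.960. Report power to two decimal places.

power ≈ 0.72

For two equal groups, power = Φ(d·√(n/2) − z_{α}).
d·√(n/2) = 0.87 × √(17/2) = 0.87 × 2.915 = 2.536.
z_β = 2.536 − 1.960 = 0.576.
Power = Φ(0.576) = 0.718.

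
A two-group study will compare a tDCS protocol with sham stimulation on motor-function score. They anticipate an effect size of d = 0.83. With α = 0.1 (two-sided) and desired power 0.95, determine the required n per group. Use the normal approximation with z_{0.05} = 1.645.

n = 32 per group

For two independent groups with equal n: n = 2·((z_{α/2} + z_β) / d)².
z_{α/2} + z_β = 1.645 + 1.645 = 3.290.
n = 2 × (3.290 / 0.83)² = 2 × 3.964² = 2 × 15.71 = 31.4.
Round up to the next whole participant.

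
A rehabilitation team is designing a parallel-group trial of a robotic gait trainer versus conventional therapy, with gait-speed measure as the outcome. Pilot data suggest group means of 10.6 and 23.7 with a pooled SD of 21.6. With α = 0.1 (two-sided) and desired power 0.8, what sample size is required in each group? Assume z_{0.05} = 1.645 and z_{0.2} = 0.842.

n = 34 per group

Cohen's d = |M₁ − M₂| / SD_pooled = |10.6 − 23.7| / 21.6 = 13.1 / 21.6 = 0.606.
For two independent groups with equal n: n = 2·((z_{α/2} + z_β) / d)².
z_{α/2} + z_β = 1.645 + 0.842 = 2.487.
n = 2 × (2.487 / 0.606)² = 2 × 4.104² = 2 × 16.84 = 33.7.
Round up to the next whole participant.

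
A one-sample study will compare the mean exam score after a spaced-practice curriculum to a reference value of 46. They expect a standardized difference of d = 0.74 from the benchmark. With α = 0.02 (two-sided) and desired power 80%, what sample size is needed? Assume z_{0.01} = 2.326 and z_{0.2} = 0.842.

n = 19

For a one-sample test: n = ((z_{α/2} + z_β) / d)².
z_{α/2} + z_β = 2.326 + 0.842 = 3.168.
n = (3.168 / 0.74)² = 4.281² = 18.33.
Round up.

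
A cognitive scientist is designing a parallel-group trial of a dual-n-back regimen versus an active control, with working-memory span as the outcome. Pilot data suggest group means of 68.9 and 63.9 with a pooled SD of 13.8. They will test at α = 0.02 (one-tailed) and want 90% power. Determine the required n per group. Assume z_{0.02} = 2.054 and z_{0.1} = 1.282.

Cohen's d = |M₁ − M₂| / SD_pooled = |68.9 − 63.9| / 13.8 = 5.0 / 13.8 = 0.362.
For two independent groups with equal n: n = 2·((z_{α} + z_β) / d)².
z_{α} + z_β = 2.054 + 1.282 = 3.336.
n = 2 × (3.336 / 0.362)² = 2 × 9.215² = 2 × 84.92 = 169.8.
Round up to the next whole participant.

n = 170 per group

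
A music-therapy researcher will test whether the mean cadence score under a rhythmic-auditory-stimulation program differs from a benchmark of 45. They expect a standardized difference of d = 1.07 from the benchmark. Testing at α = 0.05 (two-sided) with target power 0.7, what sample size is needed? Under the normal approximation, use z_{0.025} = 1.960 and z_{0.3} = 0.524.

For a one-sample test: n = ((z_{α/2} + z_β) / d)².
z_{α/2} + z_β = 1.960 + 0.524 = 2.484.
n = (2.484 / 1.07)² = 2.321² = 5.39.
Round up.

n = 6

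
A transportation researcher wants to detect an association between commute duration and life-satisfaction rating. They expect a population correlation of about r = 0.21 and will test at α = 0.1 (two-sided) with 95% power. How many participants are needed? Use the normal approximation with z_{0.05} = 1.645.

n = 242

Fisher's z: C = ½·ln((1+r)/(1−r)) = ½·ln(1.5316) = 0.2132.
n = ((z_{α/2} + z_β)/C)² + 3.
(1.645 + 1.645) / 0.2132 = 3.290 / 0.2132 = 15.432.
n = 15.432² + 3 = 238.13 + 3 = 241.1.
Round up.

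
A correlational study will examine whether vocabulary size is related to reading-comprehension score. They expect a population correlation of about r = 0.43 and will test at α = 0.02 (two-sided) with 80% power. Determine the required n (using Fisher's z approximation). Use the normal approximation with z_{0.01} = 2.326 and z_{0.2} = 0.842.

n = 51

Fisher's z: C = ½·ln((1+r)/(1−r)) = ½·ln(2.5088) = 0.4599.
n = ((z_{α/2} + z_β)/C)² + 3.
(2.326 + 0.842) / 0.4599 = 3.168 / 0.4599 = 6.888.
n = 6.888² + 3 = 47.45 + 3 = 50.5.
Round up.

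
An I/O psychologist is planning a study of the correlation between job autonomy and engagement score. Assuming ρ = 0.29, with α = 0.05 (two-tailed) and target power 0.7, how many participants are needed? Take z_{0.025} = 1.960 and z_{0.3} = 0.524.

Fisher's z: C = ½·ln((1+r)/(1−r)) = ½·ln(1.8169) = 0.2986.
n = ((z_{α/2} + z_β)/C)² + 3.
(1.960 + 0.524) / 0.2986 = 2.484 / 0.2986 = 8.319.
n = 8.319² + 3 = 69.20 + 3 = 72.2.
Round up.

n = 73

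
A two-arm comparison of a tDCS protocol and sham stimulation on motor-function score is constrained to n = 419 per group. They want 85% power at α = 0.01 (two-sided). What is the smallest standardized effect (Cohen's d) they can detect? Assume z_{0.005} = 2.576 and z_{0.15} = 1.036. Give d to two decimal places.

For two independent groups of n = 419 each: d_min = (z_{α/2} + z_β)·√(2/n).
z-sum = 2.576 + 1.036 = 3.612.
d_min = 3.612 × √(2/419) = 3.612 × 0.0691 = 0.250.

d_min ≈ 0.25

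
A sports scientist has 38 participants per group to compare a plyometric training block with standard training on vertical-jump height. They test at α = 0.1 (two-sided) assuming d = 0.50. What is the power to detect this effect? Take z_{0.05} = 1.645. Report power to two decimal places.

For two equal groups, power = Φ(d·√(n/2) − z_{α/2}).
d·√(n/2) = 0.50 × √(38/2) = 0.50 × 4.359 = 2.179.
z_β = 2.179 − 1.645 = 0.534.
Power = Φ(0.534) = 0.703.

power ≈ 0.70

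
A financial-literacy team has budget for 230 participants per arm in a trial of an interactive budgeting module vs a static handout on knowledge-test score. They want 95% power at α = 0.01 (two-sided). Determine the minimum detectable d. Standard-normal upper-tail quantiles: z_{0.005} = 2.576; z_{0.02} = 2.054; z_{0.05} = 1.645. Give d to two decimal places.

d_min ≈ 0.39

For two independent groups of n = 230 each: d_min = (z_{α/2} + z_β)·√(2/n).
z-sum = 2.576 + 1.645 = 4.221.
d_min = 4.221 × √(2/230) = 4.221 × 0.0933 = 0.394.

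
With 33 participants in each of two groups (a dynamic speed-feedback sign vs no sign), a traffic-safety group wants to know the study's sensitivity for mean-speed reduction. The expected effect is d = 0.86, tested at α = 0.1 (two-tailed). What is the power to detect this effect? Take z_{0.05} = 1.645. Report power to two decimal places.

power ≈ 0.97

For two equal groups, power = Φ(d·√(n/2) − z_{α/2}).
d·√(n/2) = 0.86 × √(33/2) = 0.86 × 4.062 = 3.493.
z_β = 3.493 − 1.645 = 1.848.
Power = Φ(1.848) = 0.968.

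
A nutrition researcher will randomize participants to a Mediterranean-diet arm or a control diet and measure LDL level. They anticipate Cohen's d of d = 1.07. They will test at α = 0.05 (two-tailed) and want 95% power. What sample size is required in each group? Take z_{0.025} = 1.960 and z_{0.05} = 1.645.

n = 23 per group

For two independent groups with equal n: n = 2·((z_{α/2} + z_β) / d)².
z_{α/2} + z_β = 1.960 + 1.645 = 3.605.
n = 2 × (3.605 / 1.07)² = 2 × 3.369² = 2 × 11.35 = 22.7.
Round up to the next whole participant.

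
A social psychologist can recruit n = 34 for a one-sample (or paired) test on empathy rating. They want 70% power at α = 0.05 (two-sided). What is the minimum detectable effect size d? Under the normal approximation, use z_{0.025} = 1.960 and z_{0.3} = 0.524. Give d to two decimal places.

d_min ≈ 0.43

For a single sample (or paired design) of n = 34: d_min = (z_{α/2} + z_β)/√n.
z-sum = 1.960 + 0.524 = 2.484.
d_min = 2.484 / √34 = 2.484 / 5.831 = 0.426.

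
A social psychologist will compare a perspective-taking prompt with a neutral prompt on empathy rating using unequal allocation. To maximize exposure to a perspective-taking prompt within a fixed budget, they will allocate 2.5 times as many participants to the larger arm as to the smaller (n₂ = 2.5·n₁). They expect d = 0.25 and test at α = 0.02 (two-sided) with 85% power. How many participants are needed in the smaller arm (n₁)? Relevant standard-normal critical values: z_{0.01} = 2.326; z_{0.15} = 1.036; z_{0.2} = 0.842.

With allocation ratio k = n₂/n₁ = 2.5, Var(x̄₁−x̄₂) = σ²(1/n₁ + 1/(k·n₁)) = σ²·(k+1)/(k·n₁).
So n₁ = (1 + 1/k)·((z_{α/2} + z_β)/d)² = 1.400 × (3.362/0.25)².
n₁ = 1.400 × 180.85 = 253.2.
Round up: n₁ = 254, giving n₂ = 2.5 × 254 = 635.

n₁ = 254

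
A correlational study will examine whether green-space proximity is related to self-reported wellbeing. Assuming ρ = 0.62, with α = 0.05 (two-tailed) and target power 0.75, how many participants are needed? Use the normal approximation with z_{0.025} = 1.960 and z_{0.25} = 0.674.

Fisher's z: C = ½·ln((1+r)/(1−r)) = ½·ln(4.2632) = 0.7250.
n = ((z_{α/2} + z_β)/C)² + 3.
(1.960 + 0.674) / 0.7250 = 2.634 / 0.7250 = 3.633.
n = 3.633² + 3 = 13.20 + 3 = 16.2.
Round up.

n = 17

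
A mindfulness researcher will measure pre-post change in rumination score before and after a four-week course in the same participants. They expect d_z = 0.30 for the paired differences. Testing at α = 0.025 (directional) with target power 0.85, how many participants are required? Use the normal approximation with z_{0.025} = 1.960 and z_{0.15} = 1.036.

For a paired (one-sample on differences) test: n = ((z_{α} + z_β) / d)².
z_{α} + z_β = 1.960 + 1.036 = 2.996.
n = (2.996 / 0.30)² = 9.987² = 99.73.
Round up.

n = 100 pairs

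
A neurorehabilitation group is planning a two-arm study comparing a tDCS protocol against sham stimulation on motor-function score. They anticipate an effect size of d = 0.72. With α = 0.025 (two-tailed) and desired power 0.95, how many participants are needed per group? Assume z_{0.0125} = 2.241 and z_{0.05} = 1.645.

For two independent groups with equal n: n = 2·((z_{α/2} + z_β) / d)².
z_{α/2} + z_β = 2.241 + 1.645 = 3.886.
n = 2 × (3.886 / 0.72)² = 2 × 5.397² = 2 × 29.13 = 58.3.
Round up to the next whole participant.

n = 59 per group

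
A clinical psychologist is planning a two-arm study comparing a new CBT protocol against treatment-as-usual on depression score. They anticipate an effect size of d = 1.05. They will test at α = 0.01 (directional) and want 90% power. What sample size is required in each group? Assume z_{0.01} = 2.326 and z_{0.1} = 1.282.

n = 24 per group

For two independent groups with equal n: n = 2·((z_{α} + z_β) / d)².
z_{α} + z_β = 2.326 + 1.282 = 3.608.
n = 2 × (3.608 / 1.05)² = 2 × 3.436² = 2 × 11.81 = 23.6.
Round up to the next whole participant.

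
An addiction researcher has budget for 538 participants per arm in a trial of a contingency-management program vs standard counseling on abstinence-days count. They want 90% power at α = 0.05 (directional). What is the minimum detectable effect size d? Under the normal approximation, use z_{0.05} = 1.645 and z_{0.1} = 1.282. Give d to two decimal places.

For two independent groups of n = 538 each: d_min = (z_{α} + z_β)·√(2/n).
z-sum = 1.645 + 1.282 = 2.927.
d_min = 2.927 × √(2/538) = 2.927 × 0.0610 = 0.178.

d_min ≈ 0.18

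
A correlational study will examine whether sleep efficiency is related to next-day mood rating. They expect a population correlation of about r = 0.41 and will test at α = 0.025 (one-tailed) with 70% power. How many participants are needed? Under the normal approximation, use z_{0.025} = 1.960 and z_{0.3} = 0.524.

n = 36

Fisher's z: C = ½·ln((1+r)/(1−r)) = ½·ln(2.3898) = 0.4356.
n = ((z_{α} + z_β)/C)² + 3.
(1.960 + 0.524) / 0.4356 = 2.484 / 0.4356 = 5.702.
n = 5.702² + 3 = 32.52 + 3 = 35.5.
Round up.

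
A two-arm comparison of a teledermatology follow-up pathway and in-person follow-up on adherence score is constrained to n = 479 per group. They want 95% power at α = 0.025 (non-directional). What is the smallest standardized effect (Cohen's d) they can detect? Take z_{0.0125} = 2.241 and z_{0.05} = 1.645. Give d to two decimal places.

For two independent groups of n = 479 each: d_min = (z_{α/2} + z_β)·√(2/n).
z-sum = 2.241 + 1.645 = 3.886.
d_min = 3.886 × √(2/479) = 3.886 × 0.0646 = 0.251.

d_min ≈ 0.25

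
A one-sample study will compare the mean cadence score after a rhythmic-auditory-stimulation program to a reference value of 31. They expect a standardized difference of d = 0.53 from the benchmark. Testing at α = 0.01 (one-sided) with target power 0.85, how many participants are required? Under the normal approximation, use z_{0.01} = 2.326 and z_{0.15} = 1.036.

For a one-sample test: n = ((z_{α} + z_β) / d)².
z_{α} + z_β = 2.326 + 1.036 = 3.362.
n = (3.362 / 0.53)² = 6.343² = 40.24.
Round up.

n = 41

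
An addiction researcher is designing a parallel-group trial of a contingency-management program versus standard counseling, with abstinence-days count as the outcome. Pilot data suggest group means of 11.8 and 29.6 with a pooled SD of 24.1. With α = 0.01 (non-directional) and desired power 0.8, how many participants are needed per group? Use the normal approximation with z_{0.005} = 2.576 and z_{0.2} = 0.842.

n = 43 per group

Cohen's d = |M₁ − M₂| / SD_pooled = |11.8 − 29.6| / 24.1 = 17.8 / 24.1 = 0.739.
For two independent groups with equal n: n = 2·((z_{α/2} + z_β) / d)².
z_{α/2} + z_β = 2.576 + 0.842 = 3.418.
n = 2 × (3.418 / 0.739)² = 2 × 4.625² = 2 × 21.39 = 42.8.
Round up to the next whole participant.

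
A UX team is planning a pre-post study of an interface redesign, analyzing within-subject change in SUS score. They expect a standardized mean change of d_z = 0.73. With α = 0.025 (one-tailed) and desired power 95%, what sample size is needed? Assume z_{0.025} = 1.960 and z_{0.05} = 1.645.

n = 25 pairs

For a paired (one-sample on differences) test: n = ((z_{α} + z_β) / d)².
z_{α} + z_β = 1.960 + 1.645 = 3.605.
n = (3.605 / 0.73)² = 4.938² = 24.39.
Round up.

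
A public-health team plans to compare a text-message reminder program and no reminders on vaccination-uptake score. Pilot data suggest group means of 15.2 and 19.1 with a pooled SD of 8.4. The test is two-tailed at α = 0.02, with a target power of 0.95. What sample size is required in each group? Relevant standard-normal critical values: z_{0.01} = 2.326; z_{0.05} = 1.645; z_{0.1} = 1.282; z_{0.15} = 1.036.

Cohen's d = |M₁ − M₂| / SD_pooled = |15.2 − 19.1| / 8.4 = 3.9 / 8.4 = 0.464.
For two independent groups with equal n: n = 2·((z_{α/2} + z_β) / d)².
z_{α/2} + z_β = 2.326 + 1.645 = 3.971.
n = 2 × (3.971 / 0.464)² = 2 × 8.558² = 2 × 73.24 = 146.5.
Round up to the next whole participant.

n = 147 per group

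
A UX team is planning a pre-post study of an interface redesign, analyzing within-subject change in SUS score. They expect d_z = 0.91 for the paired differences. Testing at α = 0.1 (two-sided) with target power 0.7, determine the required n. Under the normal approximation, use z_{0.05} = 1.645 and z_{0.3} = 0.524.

n = 6 pairs

For a paired (one-sample on differences) test: n = ((z_{α/2} + z_β) / d)².
z_{α/2} + z_β = 1.645 + 0.524 = 2.169.
n = (2.169 / 0.91)² = 2.384² = 5.68.
Round up.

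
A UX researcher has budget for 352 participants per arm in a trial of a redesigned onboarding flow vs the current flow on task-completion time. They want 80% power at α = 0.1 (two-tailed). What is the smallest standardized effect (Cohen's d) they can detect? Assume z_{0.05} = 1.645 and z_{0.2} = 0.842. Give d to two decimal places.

d_min ≈ 0.19

For two independent groups of n = 352 each: d_min = (z_{α/2} + z_β)·√(2/n).
z-sum = 1.645 + 0.842 = 2.487.
d_min = 2.487 × √(2/352) = 2.487 × 0.0754 = 0.187.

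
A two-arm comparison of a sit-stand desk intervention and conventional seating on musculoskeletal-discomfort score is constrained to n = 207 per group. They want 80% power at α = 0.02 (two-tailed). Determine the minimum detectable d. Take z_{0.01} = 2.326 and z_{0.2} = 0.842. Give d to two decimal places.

For two independent groups of n = 207 each: d_min = (z_{α/2} + z_β)·√(2/n).
z-sum = 2.326 + 0.842 = 3.168.
d_min = 3.168 × √(2/207) = 3.168 × 0.0983 = 0.311.

d_min ≈ 0.31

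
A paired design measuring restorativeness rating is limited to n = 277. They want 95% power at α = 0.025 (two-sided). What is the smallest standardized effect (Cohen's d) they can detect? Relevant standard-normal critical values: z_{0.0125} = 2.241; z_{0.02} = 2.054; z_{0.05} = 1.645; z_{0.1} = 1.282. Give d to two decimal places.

d_min ≈ 0.23

For a single sample (or paired design) of n = 277: d_min = (z_{α/2} + z_β)/√n.
z-sum = 2.241 + 1.645 = 3.886.
d_min = 3.886 / √277 = 3.886 / 16.643 = 0.233.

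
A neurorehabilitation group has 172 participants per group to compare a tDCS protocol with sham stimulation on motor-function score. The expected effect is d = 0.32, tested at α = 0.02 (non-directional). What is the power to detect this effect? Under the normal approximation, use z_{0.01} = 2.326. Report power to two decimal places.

For two equal groups, power = Φ(d·√(n/2) − z_{α/2}).
d·√(n/2) = 0.32 × √(172/2) = 0.32 × 9.274 = 2.968.
z_β = 2.968 − 2.326 = 0.642.
Power = Φ(0.642) = 0.739.

power ≈ 0.74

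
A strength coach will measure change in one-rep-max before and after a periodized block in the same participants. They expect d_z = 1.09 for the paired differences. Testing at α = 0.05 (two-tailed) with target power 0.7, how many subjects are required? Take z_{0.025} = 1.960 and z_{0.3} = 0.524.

For a paired (one-sample on differences) test: n = ((z_{α/2} + z_β) / d)².
z_{α/2} + z_β = 1.960 + 0.524 = 2.484.
n = (2.484 / 1.09)² = 2.279² = 5.19.
Round up.

n = 6 pairs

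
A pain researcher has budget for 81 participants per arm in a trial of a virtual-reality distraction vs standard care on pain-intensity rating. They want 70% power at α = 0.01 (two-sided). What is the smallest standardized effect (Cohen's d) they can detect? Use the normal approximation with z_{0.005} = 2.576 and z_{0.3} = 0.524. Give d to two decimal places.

d_min ≈ 0.49

For two independent groups of n = 81 each: d_min = (z_{α/2} + z_β)·√(2/n).
z-sum = 2.576 + 0.524 = 3.100.
d_min = 3.100 × √(2/81) = 3.100 × 0.1571 = 0.487.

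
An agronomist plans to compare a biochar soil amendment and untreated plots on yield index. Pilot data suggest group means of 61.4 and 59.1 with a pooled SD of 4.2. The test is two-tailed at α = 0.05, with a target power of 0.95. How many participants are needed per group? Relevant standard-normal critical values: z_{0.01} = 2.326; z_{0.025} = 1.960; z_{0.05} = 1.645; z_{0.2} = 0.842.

Cohen's d = |M₁ − M₂| / SD_pooled = |61.4 − 59.1| / 4.2 = 2.3 / 4.2 = 0.548.
For two independent groups with equal n: n = 2·((z_{α/2} + z_β) / d)².
z_{α/2} + z_β = 1.960 + 1.645 = 3.605.
n = 2 × (3.605 / 0.548)² = 2 × 6.578² = 2 × 43.28 = 86.6.
Round up to the next whole participant.

n = 87 per group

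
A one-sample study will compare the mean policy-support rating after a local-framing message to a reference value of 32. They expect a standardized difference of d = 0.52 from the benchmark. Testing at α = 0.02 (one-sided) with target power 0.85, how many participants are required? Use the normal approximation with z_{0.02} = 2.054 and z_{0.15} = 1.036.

For a one-sample test: n = ((z_{α} + z_β) / d)².
z_{α} + z_β = 2.054 + 1.036 = 3.090.
n = (3.090 / 0.52)² = 5.942² = 35.31.
Round up.

n = 36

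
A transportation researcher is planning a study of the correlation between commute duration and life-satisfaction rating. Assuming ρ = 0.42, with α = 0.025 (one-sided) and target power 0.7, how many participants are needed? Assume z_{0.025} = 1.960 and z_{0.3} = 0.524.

n = 34

Fisher's z: C = ½·ln((1+r)/(1−r)) = ½·ln(2.4483) = 0.4477.
n = ((z_{α} + z_β)/C)² + 3.
(1.960 + 0.524) / 0.4477 = 2.484 / 0.4477 = 5.548.
n = 5.548² + 3 = 30.78 + 3 = 33.8.
Round up.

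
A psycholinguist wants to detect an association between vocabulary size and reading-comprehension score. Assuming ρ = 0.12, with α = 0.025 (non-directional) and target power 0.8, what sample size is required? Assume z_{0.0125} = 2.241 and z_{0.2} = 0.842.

Fisher's z: C = ½·ln((1+r)/(1−r)) = ½·ln(1.2727) = 0.1206.
n = ((z_{α/2} + z_β)/C)² + 3.
(2.241 + 0.842) / 0.1206 = 3.083 / 0.1206 = 25.564.
n = 25.564² + 3 = 653.51 + 3 = 656.5.
Round up.

n = 657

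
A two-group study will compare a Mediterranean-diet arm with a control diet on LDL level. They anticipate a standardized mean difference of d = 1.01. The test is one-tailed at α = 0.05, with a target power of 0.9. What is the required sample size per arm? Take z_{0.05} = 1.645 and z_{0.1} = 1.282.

For two independent groups with equal n: n = 2·((z_{α} + z_β) / d)².
z_{α} + z_β = 1.645 + 1.282 = 2.927.
n = 2 × (2.927 / 1.01)² = 2 × 2.898² = 2 × 8.40 = 16.8.
Round up to the next whole participant.

n = 17 per group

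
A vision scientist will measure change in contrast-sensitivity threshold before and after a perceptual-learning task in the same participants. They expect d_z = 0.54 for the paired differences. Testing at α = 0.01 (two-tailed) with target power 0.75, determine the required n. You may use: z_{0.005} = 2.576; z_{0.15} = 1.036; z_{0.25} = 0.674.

n = 37 pairs

For a paired (one-sample on differences) test: n = ((z_{α/2} + z_β) / d)².
z_{α/2} + z_β = 2.576 + 0.674 = 3.250.
n = (3.250 / 0.54)² = 6.019² = 36.22.
Round up.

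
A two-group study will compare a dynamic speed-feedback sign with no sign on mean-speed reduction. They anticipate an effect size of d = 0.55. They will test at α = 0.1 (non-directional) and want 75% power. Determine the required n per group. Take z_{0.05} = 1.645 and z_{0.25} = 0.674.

For two independent groups with equal n: n = 2·((z_{α/2} + z_β) / d)².
z_{α/2} + z_β = 1.645 + 0.674 = 2.319.
n = 2 × (2.319 / 0.55)² = 2 × 4.216² = 2 × 17.78 = 35.6.
Round up to the next whole participant.

n = 36 per group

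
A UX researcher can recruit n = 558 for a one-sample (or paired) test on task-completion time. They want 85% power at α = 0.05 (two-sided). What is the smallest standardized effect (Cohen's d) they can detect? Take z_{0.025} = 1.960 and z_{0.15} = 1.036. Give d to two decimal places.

For a single sample (or paired design) of n = 558: d_min = (z_{α/2} + z_β)/√n.
z-sum = 1.960 + 1.036 = 2.996.
d_min = 2.996 / √558 = 2.996 / 23.622 = 0.127.

d_min ≈ 0.13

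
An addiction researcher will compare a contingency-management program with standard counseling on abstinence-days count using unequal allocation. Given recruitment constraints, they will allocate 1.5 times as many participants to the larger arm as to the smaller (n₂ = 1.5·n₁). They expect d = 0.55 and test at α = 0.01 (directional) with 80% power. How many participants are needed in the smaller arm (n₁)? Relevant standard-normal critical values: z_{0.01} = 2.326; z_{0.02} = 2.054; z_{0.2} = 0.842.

n₁ = 56

With allocation ratio k = n₂/n₁ = 1.5, Var(x̄₁−x̄₂) = σ²(1/n₁ + 1/(k·n₁)) = σ²·(k+1)/(k·n₁).
So n₁ = (1 + 1/k)·((z_{α} + z_β)/d)² = 1.667 × (3.168/0.55)².
n₁ = 1.667 × 33.18 = 55.3.
Round up: n₁ = 56, giving n₂ = 1.5 × 56 = 84.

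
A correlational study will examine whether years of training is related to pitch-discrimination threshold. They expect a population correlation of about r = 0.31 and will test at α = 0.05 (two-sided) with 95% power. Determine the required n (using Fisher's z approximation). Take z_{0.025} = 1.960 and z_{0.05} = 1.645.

n = 130

Fisher's z: C = ½·ln((1+r)/(1−r)) = ½·ln(1.8986) = 0.3205.
n = ((z_{α/2} + z_β)/C)² + 3.
(1.960 + 1.645) / 0.3205 = 3.605 / 0.3205 = 11.248.
n = 11.248² + 3 = 126.52 + 3 = 129.5.
Round up.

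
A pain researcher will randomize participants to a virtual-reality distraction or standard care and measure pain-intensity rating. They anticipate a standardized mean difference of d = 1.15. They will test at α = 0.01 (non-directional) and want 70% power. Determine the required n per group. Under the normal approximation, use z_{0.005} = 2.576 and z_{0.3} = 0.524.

n = 15 per group

For two independent groups with equal n: n = 2·((z_{α/2} + z_β) / d)².
z_{α/2} + z_β = 2.576 + 0.524 = 3.100.
n = 2 × (3.100 / 1.15)² = 2 × 2.696² = 2 × 7.27 = 14.5.
Round up to the next whole participant.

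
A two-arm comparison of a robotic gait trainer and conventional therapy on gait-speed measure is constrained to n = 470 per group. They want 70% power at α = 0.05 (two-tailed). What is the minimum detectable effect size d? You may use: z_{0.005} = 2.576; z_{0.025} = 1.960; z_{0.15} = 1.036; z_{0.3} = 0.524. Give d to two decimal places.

d_min ≈ 0.16

For two independent groups of n = 470 each: d_min = (z_{α/2} + z_β)·√(2/n).
z-sum = 1.960 + 0.524 = 2.484.
d_min = 2.484 × √(2/470) = 2.484 × 0.0652 = 0.162.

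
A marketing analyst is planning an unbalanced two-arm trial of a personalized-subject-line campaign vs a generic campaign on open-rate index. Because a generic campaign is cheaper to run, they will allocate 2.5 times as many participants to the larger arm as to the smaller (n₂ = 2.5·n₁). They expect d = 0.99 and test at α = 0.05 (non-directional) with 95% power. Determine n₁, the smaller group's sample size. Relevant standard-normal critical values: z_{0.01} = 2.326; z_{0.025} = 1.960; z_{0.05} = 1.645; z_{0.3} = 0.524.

n₁ = 19

With allocation ratio k = n₂/n₁ = 2.5, Var(x̄₁−x̄₂) = σ²(1/n₁ + 1/(k·n₁)) = σ²·(k+1)/(k·n₁).
So n₁ = (1 + 1/k)·((z_{α/2} + z_β)/d)² = 1.400 × (3.605/0.99)².
n₁ = 1.400 × 13.26 = 18.6.
Round up: n₁ = 19, giving n₂ = ⌈2.5 × 19⌉ = ⌈47.5⌉ = 48.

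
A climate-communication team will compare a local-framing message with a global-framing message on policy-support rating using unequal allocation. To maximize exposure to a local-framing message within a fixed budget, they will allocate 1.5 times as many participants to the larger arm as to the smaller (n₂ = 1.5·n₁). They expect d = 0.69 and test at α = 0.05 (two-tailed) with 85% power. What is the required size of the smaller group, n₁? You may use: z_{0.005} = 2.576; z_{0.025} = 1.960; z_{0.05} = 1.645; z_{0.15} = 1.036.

n₁ = 32

With allocation ratio k = n₂/n₁ = 1.5, Var(x̄₁−x̄₂) = σ²(1/n₁ + 1/(k·n₁)) = σ²·(k+1)/(k·n₁).
So n₁ = (1 + 1/k)·((z_{α/2} + z_β)/d)² = 1.667 × (2.996/0.69)².
n₁ = 1.667 × 18.85 = 31.4.
Round up: n₁ = 32, giving n₂ = 1.5 × 32 = 48.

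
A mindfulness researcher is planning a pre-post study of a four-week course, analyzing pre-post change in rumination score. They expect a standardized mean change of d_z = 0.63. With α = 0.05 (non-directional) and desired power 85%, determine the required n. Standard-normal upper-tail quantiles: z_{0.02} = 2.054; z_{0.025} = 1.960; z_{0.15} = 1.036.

n = 23 pairs

For a paired (one-sample on differences) test: n = ((z_{α/2} + z_β) / d)².
z_{α/2} + z_β = 1.960 + 1.036 = 2.996.
n = (2.996 / 0.63)² = 4.756² = 22.62.
Round up.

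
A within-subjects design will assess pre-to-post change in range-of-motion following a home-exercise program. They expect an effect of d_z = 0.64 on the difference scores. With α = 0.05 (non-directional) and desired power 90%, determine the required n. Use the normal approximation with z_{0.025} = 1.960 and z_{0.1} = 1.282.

n = 26 pairs

For a paired (one-sample on differences) test: n = ((z_{α/2} + z_β) / d)².
z_{α/2} + z_β = 1.960 + 1.282 = 3.242.
n = (3.242 / 0.64)² = 5.066² = 25.66.
Round up.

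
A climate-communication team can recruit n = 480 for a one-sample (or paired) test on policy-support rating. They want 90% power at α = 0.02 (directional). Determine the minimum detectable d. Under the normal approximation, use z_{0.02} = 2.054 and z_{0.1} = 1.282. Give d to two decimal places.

For a single sample (or paired design) of n = 480: d_min = (z_{α} + z_β)/√n.
z-sum = 2.054 + 1.282 = 3.336.
d_min = 3.336 / √480 = 3.336 / 21.909 = 0.152.

d_min ≈ 0.15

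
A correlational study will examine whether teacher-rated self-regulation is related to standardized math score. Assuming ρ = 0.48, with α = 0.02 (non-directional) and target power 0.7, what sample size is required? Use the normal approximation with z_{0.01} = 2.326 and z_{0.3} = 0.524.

Fisher's z: C = ½·ln((1+r)/(1−r)) = ½·ln(2.8462) = 0.5230.
n = ((z_{α/2} + z_β)/C)² + 3.
(2.326 + 0.524) / 0.5230 = 2.850 / 0.5230 = 5.449.
n = 5.449² + 3 = 29.70 + 3 = 32.7.
Round up.

n = 33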